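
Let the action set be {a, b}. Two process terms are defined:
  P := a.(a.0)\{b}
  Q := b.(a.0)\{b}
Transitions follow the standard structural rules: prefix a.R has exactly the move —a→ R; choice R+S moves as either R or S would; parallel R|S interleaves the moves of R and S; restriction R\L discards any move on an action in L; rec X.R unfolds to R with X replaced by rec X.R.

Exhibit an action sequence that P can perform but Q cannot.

a

P's transition system — 3 states:
  u0 = a.(a.0)\{b} | —a→ u1
  u1 = (a.0)\{b} | —a→ u2
  u2 = 0\{b} | stopped
Q's transition system — 3 states:
  v0 = b.(a.0)\{b} | —b→ v1
  v1 = (a.0)\{b} | —a→ v2
  v2 = 0\{b} | stopped
Trace ⟨a⟩ through P, begin at {u0}:
  after a @ step 1: {u1}
  — P admits the full trace.
Trace ⟨a⟩ through Q, begin at {v0}:
  after a @ step 1: ∅  — Q cannot continue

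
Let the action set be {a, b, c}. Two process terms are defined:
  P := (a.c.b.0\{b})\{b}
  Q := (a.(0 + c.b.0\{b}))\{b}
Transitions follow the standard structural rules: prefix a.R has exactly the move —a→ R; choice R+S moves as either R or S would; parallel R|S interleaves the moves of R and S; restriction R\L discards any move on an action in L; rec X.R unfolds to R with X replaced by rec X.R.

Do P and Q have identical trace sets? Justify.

YES

P's transition system — 3 states:
  s0 = (a.c.b.0\{b})\{b} | =a=> s1
  s1 = (c.b.0\{b})\{b} | =c=> s2
  s2 = (b.0\{b})\{b} | ∅
Q's transition system — 3 states:
  t0 = (a.(0 + c.b.0\{b}))\{b} | =a=> t1
  t1 = (0 + c.b.0\{b})\{b} | =c=> t2
  t2 = (b.0\{b})\{b} | ∅
Coarsest stable partition (strong bisimilarity classes):
  B0 = {s0, t0}
  B1 = {s1, t1}
  B2 = {s2, t2}
s0 ∈ B0, t0 ∈ B0 → same block
Bisimilar ⇒ trace-equivalent.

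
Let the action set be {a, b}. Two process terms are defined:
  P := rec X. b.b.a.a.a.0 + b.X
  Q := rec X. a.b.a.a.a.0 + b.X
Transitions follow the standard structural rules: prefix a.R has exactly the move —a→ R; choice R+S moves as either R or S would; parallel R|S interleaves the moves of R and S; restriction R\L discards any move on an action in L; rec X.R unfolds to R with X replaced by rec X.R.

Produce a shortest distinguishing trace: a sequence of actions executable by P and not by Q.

LTS(P): 6 reachable states
  m0 = rec X. b.b.a.a.a.0 + b.X | —b→ m0, —b→ m1
  m1 = b.a.a.a.0 | —b→ m2
  m2 = a.a.a.0 | —a→ m3
  m3 = a.a.0 | —a→ m4
  m4 = a.0 | —a→ m5
  m5 = 0 | stopped
LTS(Q): 6 reachable states
  n0 = rec X. a.b.a.a.a.0 + b.X | —a→ n1, —b→ n0
  n1 = b.a.a.a.0 | —b→ n2
  n2 = a.a.a.0 | —a→ n3
  n3 = a.a.0 | —a→ n4
  n4 = a.0 | —a→ n5
  n5 = 0 | stopped
Trace ⟨bbaa⟩ through P, begin at {m0}:
  [1] b ⇒ {m0, m1}
  [2] b ⇒ {m0, m1, m2}
  [3] a ⇒ {m3}
  [4] a ⇒ {m4}
  P completes σ.
Trace ⟨bbaa⟩ through Q, begin at {n0}:
  [1] b ⇒ {n0}
  [2] b ⇒ {n0}
  [3] a ⇒ {n1}
  [4] a ⇒ ∅ (Q stuck)

bbaa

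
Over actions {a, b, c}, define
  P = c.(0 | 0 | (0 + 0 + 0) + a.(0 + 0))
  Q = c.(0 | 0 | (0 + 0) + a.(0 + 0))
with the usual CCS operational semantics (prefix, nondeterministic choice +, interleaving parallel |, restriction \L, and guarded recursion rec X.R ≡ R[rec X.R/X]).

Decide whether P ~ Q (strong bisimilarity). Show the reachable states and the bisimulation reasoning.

Reachable graph of P (3 states):
  m0 = c.(0 | 0 | (0 + 0 + 0) + a.(0 + 0)) ⊢ -c-> m1
  m1 = 0 | 0 | (0 + 0 + 0) + a.(0 + 0) ⊢ -a-> m2
  m2 = 0 + 0 ⊢ (no moves)
Reachable graph of Q (3 states):
  n0 = c.(0 | 0 | (0 + 0) + a.(0 + 0)) ⊢ -c-> n1
  n1 = 0 | 0 | (0 + 0) + a.(0 + 0) ⊢ -a-> n2
  n2 = 0 + 0 ⊢ (no moves)
Coarsest stable partition (strong bisimilarity classes):
  B0 = {m0, n0}
  B1 = {m1, n1}
  B2 = {m2, n2}
m0 ∈ B0, n0 ∈ B0 → same block

bisimilar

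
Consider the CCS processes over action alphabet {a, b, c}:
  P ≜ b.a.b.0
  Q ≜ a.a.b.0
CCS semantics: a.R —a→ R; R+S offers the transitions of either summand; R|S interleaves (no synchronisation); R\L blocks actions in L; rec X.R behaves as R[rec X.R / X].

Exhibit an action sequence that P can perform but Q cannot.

Reachable graph of P (4 states):
  p0 = b.a.b.0 has moves --b--▸ p1
  p1 = a.b.0 has moves --a--▸ p2
  p2 = b.0 has moves --b--▸ p3
  p3 = 0 has moves ·
Reachable graph of Q (4 states):
  q0 = a.a.b.0 has moves --a--▸ q1
  q1 = a.b.0 has moves --a--▸ q2
  q2 = b.0 has moves --b--▸ q3
  q3 = 0 has moves ·
Trace ⟨b⟩ through P, begin at {p0}:
  after b @ step 1: {p1}
  — P admits the full trace.
Trace ⟨b⟩ through Q, begin at {q0}:
  after b @ step 1: ∅  — Q cannot continue

b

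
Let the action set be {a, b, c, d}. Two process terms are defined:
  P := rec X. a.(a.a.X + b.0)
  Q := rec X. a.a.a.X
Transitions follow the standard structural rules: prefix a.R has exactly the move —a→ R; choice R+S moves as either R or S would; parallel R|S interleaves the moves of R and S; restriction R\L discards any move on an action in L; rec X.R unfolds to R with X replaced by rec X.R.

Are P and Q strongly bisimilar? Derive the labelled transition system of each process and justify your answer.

not bisimilar

LTS(P): 4 reachable states
  u0 = rec X. a.(a.a.X + b.0) ⊢ —a→ u1
  u1 = a.a.(rec X. a.(a.a.X + b.0)) + b.0 ⊢ —a→ u2, —b→ u3
  u2 = a.(rec X. a.(a.a.X + b.0)) ⊢ —a→ u0
  u3 = 0 ⊢ ∅
LTS(Q): 3 reachable states
  v0 = rec X. a.a.a.X ⊢ —a→ v1
  v1 = a.a.(rec X. a.a.a.X) ⊢ —a→ v2
  v2 = a.(rec X. a.a.a.X) ⊢ —a→ v0
Coarsest stable partition (strong bisimilarity classes):
  B0 = {u0}
  B1 = {u1}
  B2 = {u2}
  B3 = {u3}
  B4 = {v0, v1, v2}
u0 ∈ B0, v0 ∈ B4 → different blocks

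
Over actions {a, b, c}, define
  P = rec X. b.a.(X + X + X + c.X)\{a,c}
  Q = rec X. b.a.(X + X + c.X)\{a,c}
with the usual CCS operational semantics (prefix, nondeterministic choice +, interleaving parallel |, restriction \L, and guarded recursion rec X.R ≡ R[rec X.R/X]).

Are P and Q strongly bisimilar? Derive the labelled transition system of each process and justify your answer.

bisimilar

P's transition system — 4 states:
  m0 = rec X. b.a.(X + X + X + c.X)\{a,c} has moves —b→ m1
  m1 = a.((rec X. b.a.(X + X + X + c.X)\{a,c}) + (rec X. b.a.(X + X + X + c.X)\{a,c}) + (rec X. b.a.(X + X + X + c.X)\{a,c}) + c.(rec X. b.a.(X + X + X + c.X)\{a,c}))\{a,c} has moves —a→ m2
  m2 = ((rec X. b.a.(X + X + X + c.X)\{a,c}) + (rec X. b.a.(X + X + X + c.X)\{a,c}) + (rec X. b.a.(X + X + X + c.X)\{a,c}) + c.(rec X. b.a.(X + X + X + c.X)\{a,c}))\{a,c} has moves —b→ m3
  m3 = (a.((rec X. b.a.(X + X + X + c.X)\{a,c}) + (rec X. b.a.(X + X + X + c.X)\{a,c}) + (rec X. b.a.(X + X + X + c.X)\{a,c}) + c.(rec X. b.a.(X + X + X + c.X)\{a,c}))\{a,c})\{a,c} has moves stopped
Q's transition system — 4 states:
  n0 = rec X. b.a.(X + X + c.X)\{a,c} has moves —b→ n1
  n1 = a.((rec X. b.a.(X + X + c.X)\{a,c}) + (rec X. b.a.(X + X + c.X)\{a,c}) + c.(rec X. b.a.(X + X + c.X)\{a,c}))\{a,c} has moves —a→ n2
  n2 = ((rec X. b.a.(X + X + c.X)\{a,c}) + (rec X. b.a.(X + X + c.X)\{a,c}) + c.(rec X. b.a.(X + X + c.X)\{a,c}))\{a,c} has moves —b→ n3
  n3 = (a.((rec X. b.a.(X + X + c.X)\{a,c}) + (rec X. b.a.(X + X + c.X)\{a,c}) + c.(rec X. b.a.(X + X + c.X)\{a,c}))\{a,c})\{a,c} has moves stopped
Bisimilarity quotient blocks:
  B0 = {m0, n0}
  B1 = {m1, n1}
  B2 = {m2, n2}
  B3 = {m3, n3}
m0 ∈ B0, n0 ∈ B0 → same block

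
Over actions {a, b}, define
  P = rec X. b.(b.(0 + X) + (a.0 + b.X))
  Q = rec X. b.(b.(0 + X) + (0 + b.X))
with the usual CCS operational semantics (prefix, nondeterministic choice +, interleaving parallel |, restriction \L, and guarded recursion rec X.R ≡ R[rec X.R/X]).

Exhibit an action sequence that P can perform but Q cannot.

LTS(P): 4 reachable states
  u0 = rec X. b.(b.(0 + X) + (a.0 + b.X)) | --b--▸ u1
  u1 = b.(0 + (rec X. b.(b.(0 + X) + (a.0 + b.X)))) + (a.0 + b.(rec X. b.(b.(0 + X) + (a.0 + b.X)))) | --a--▸ u2, --b--▸ u0, --b--▸ u3
  u2 = 0 | deadlocked
  u3 = 0 + (rec X. b.(b.(0 + X) + (a.0 + b.X))) | --b--▸ u1
LTS(Q): 3 reachable states
  v0 = rec X. b.(b.(0 + X) + (0 + b.X)) | --b--▸ v1
  v1 = b.(0 + (rec X. b.(b.(0 + X) + (0 + b.X)))) + (0 + b.(rec X. b.(b.(0 + X) + (0 + b.X)))) | --b--▸ v0, --b--▸ v2
  v2 = 0 + (rec X. b.(b.(0 + X) + (0 + b.X))) | --b--▸ v1
Trace ⟨ba⟩ through P, begin at {u0}:
  after b @ step 1: {u1}
  after a @ step 2: {u2}
  — P admits the full trace.
Trace ⟨ba⟩ through Q, begin at {v0}:
  after b @ step 1: {v1}
  after a @ step 2: ∅  — Q cannot continue

ba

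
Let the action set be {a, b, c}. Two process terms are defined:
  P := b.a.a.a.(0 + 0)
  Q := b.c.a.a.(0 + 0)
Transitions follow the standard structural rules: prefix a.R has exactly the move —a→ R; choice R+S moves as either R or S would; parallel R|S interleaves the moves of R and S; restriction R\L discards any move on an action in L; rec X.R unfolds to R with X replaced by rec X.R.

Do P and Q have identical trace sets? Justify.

Reachable graph of P (5 states):
  p0 = b.a.a.a.(0 + 0) ⊢ ··b··> p1
  p1 = a.a.a.(0 + 0) ⊢ ··a··> p2
  p2 = a.a.(0 + 0) ⊢ ··a··> p3
  p3 = a.(0 + 0) ⊢ ··a··> p4
  p4 = 0 + 0 ⊢ ∅
Reachable graph of Q (5 states):
  q0 = b.c.a.a.(0 + 0) ⊢ ··b··> q1
  q1 = c.a.a.(0 + 0) ⊢ ··c··> q2
  q2 = a.a.(0 + 0) ⊢ ··a··> q3
  q3 = a.(0 + 0) ⊢ ··a··> q4
  q4 = 0 + 0 ⊢ ∅
Trace ⟨ba⟩ through P, begin at {p0}:
  step 1 (b): {p1}
  step 2 (a): {p2}
  P completes σ.
Trace ⟨ba⟩ through Q, begin at {q0}:
  step 1 (b): {q1}
  step 2 (a): ∅ (Q stuck)

trace-distinct — witness ⟨ba⟩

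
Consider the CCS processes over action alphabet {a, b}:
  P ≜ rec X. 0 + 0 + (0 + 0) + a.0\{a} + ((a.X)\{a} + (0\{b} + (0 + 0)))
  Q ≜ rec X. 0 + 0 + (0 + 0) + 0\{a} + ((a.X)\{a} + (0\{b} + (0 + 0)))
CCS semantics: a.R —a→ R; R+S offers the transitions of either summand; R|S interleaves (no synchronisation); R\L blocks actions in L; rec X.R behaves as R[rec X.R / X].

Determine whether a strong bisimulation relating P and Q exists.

Reachable graph of P (2 states):
  m0 = rec X. 0 + 0 + (0 + 0) + a.0\{a} + ((a.X)\{a} + (0\{b} + (0 + 0))) ⊢ -a-> m1
  m1 = 0\{a} ⊢ ·
Reachable graph of Q (1 states):
  n0 = rec X. 0 + 0 + (0 + 0) + 0\{a} + ((a.X)\{a} + (0\{b} + (0 + 0))) ⊢ ·
Partition-refinement fixed point:
  B0 = {m0}
  B1 = {m1, n0}
m0 ∈ B0, n0 ∈ B1 → different blocks

NO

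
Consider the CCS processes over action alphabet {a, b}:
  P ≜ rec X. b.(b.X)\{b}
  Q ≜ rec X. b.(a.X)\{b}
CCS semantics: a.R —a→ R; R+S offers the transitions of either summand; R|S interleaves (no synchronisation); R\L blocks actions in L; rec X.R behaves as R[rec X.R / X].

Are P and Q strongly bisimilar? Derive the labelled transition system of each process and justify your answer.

LTS(P): 2 reachable states
  s0 = rec X. b.(b.X)\{b} :: --b--▸ s1
  s1 = (b.(rec X. b.(b.X)\{b}))\{b} :: ·
LTS(Q): 3 reachable states
  t0 = rec X. b.(a.X)\{b} :: --b--▸ t1
  t1 = (a.(rec X. b.(a.X)\{b}))\{b} :: --a--▸ t2
  t2 = (rec X. b.(a.X)\{b})\{b} :: ·
Bisimilarity quotient blocks:
  B0 = {s0}
  B1 = {s1, t2}
  B2 = {t0}
  B3 = {t1}
s0 ∈ B0, t0 ∈ B2 → different blocks

NO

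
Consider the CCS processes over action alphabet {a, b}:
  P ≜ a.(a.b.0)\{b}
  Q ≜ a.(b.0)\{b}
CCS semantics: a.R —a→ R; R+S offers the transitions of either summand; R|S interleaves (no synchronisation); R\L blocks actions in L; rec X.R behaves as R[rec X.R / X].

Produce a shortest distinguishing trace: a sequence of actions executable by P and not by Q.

aa

LTS(P): 3 reachable states
  m0 = a.(a.b.0)\{b} :: —a→ m1
  m1 = (a.b.0)\{b} :: —a→ m2
  m2 = (b.0)\{b} :: ·
LTS(Q): 2 reachable states
  n0 = a.(b.0)\{b} :: —a→ n1
  n1 = (b.0)\{b} :: ·
Trace ⟨aa⟩ through P, begin at {m0}:
  step 1 (a): {m1}
  step 2 (a): {m2}
  P completes σ.
Trace ⟨aa⟩ through Q, begin at {n0}:
  step 1 (a): {n1}
  step 2 (a): ∅ (Q stuck)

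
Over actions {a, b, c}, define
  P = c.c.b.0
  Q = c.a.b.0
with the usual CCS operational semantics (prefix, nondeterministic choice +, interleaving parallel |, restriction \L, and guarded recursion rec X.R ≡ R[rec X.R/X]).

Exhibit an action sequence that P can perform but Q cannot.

P's transition system — 4 states:
  m0 = c.c.b.0 ⊢ —c→ m1
  m1 = c.b.0 ⊢ —c→ m2
  m2 = b.0 ⊢ —b→ m3
  m3 = 0 ⊢ (no moves)
Q's transition system — 4 states:
  n0 = c.a.b.0 ⊢ —c→ n1
  n1 = a.b.0 ⊢ —a→ n2
  n2 = b.0 ⊢ —b→ n3
  n3 = 0 ⊢ (no moves)
Executing cc from P (initial set {m0}):
  step 1 (c): {m1}
  step 2 (c): {m2}
  ✓ P
Executing cc from Q (initial set {n0}):
  step 1 (c): {n1}
  step 2 (c): ∅  — Q cannot continue

cc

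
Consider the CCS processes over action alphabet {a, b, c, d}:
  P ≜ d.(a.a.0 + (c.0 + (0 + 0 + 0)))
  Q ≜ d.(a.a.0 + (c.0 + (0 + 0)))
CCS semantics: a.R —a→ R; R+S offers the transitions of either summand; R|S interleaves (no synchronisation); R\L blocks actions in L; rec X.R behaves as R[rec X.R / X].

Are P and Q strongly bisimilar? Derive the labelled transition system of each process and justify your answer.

P's transition system — 4 states:
  p0 = d.(a.a.0 + (c.0 + (0 + 0 + 0))) ⊢ —d→ p1
  p1 = a.a.0 + (c.0 + (0 + 0 + 0)) ⊢ —a→ p2, —c→ p3
  p2 = a.0 ⊢ —a→ p3
  p3 = 0 ⊢ ·
Q's transition system — 4 states:
  q0 = d.(a.a.0 + (c.0 + (0 + 0))) ⊢ —d→ q1
  q1 = a.a.0 + (c.0 + (0 + 0)) ⊢ —a→ q2, —c→ q3
  q2 = a.0 ⊢ —a→ q3
  q3 = 0 ⊢ ·
Bisimilarity quotient blocks:
  B0 = {p0, q0}
  B1 = {p1, q1}
  B2 = {p3, q3}
  B3 = {p2, q2}
p0 ∈ B0, q0 ∈ B0 → same block

P ~ Q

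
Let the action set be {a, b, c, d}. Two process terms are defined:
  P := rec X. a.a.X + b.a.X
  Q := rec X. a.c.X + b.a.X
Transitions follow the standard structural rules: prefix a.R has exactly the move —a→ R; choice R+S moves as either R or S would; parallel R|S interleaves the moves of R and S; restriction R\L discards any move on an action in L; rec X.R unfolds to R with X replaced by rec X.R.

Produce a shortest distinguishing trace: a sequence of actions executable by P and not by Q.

aa

Reachable graph of P (2 states):
  p0 = rec X. a.a.X + b.a.X has moves =a=> p1, =b=> p1
  p1 = a.(rec X. a.a.X + b.a.X) has moves =a=> p0
Reachable graph of Q (3 states):
  q0 = rec X. a.c.X + b.a.X has moves =a=> q1, =b=> q2
  q1 = c.(rec X. a.c.X + b.a.X) has moves =c=> q0
  q2 = a.(rec X. a.c.X + b.a.X) has moves =a=> q0
Run σ = ⟨aa⟩ on P: start {p0}
  [1] a ⇒ {p1}
  [2] a ⇒ {p0}
  ✓ P
Run σ = ⟨aa⟩ on Q: start {q0}
  [1] a ⇒ {q1}
  [2] a ⇒ ∅  — Q cannot continue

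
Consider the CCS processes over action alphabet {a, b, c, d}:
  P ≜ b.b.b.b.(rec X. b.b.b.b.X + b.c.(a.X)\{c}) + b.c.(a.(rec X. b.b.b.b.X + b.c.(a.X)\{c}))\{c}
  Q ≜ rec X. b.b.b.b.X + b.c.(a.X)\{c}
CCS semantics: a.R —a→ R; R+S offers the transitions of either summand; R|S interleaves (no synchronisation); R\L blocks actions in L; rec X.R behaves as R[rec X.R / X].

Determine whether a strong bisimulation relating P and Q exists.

bisimilar

LTS(P): 12 reachable states
  s0 = b.b.b.b.(rec X. b.b.b.b.X + b.c.(a.X)\{c}) + b.c.(a.(rec X. b.b.b.b.X + b.c.(a.X)\{c}))\{c} → —b→ s1, —b→ s2
  s1 = b.b.b.(rec X. b.b.b.b.X + b.c.(a.X)\{c}) → —b→ s3
  s2 = c.(a.(rec X. b.b.b.b.X + b.c.(a.X)\{c}))\{c} → —c→ s4
  s3 = b.b.(rec X. b.b.b.b.X + b.c.(a.X)\{c}) → —b→ s5
  s4 = (a.(rec X. b.b.b.b.X + b.c.(a.X)\{c}))\{c} → —a→ s6
  s5 = b.(rec X. b.b.b.b.X + b.c.(a.X)\{c}) → —b→ s7
  s6 = (rec X. b.b.b.b.X + b.c.(a.X)\{c})\{c} → —b→ s8, —b→ s9
  s7 = rec X. b.b.b.b.X + b.c.(a.X)\{c} → —b→ s1, —b→ s2
  s8 = (b.b.b.(rec X. b.b.b.b.X + b.c.(a.X)\{c}))\{c} → —b→ s10
  s9 = (c.(a.(rec X. b.b.b.b.X + b.c.(a.X)\{c}))\{c})\{c} → deadlocked
  s10 = (b.b.(rec X. b.b.b.b.X + b.c.(a.X)\{c}))\{c} → —b→ s11
  s11 = (b.(rec X. b.b.b.b.X + b.c.(a.X)\{c}))\{c} → —b→ s6
LTS(Q): 11 reachable states
  t0 = rec X. b.b.b.b.X + b.c.(a.X)\{c} → —b→ t1, —b→ t2
  t1 = b.b.b.(rec X. b.b.b.b.X + b.c.(a.X)\{c}) → —b→ t3
  t2 = c.(a.(rec X. b.b.b.b.X + b.c.(a.X)\{c}))\{c} → —c→ t4
  t3 = b.b.(rec X. b.b.b.b.X + b.c.(a.X)\{c}) → —b→ t5
  t4 = (a.(rec X. b.b.b.b.X + b.c.(a.X)\{c}))\{c} → —a→ t6
  t5 = b.(rec X. b.b.b.b.X + b.c.(a.X)\{c}) → —b→ t0
  t6 = (rec X. b.b.b.b.X + b.c.(a.X)\{c})\{c} → —b→ t7, —b→ t8
  t7 = (b.b.b.(rec X. b.b.b.b.X + b.c.(a.X)\{c}))\{c} → —b→ t9
  t8 = (c.(a.(rec X. b.b.b.b.X + b.c.(a.X)\{c}))\{c})\{c} → deadlocked
  t9 = (b.b.(rec X. b.b.b.b.X + b.c.(a.X)\{c}))\{c} → —b→ t10
  t10 = (b.(rec X. b.b.b.b.X + b.c.(a.X)\{c}))\{c} → —b→ t6
Partition-refinement fixed point:
  B0 = {s0, s7, t0}
  B1 = {s1, t1}
  B2 = {s3, t3}
  B3 = {s5, t5}
  B4 = {s2, t2}
  B5 = {s4, t4}
  B6 = {s6, t6}
  B7 = {s9, t8}
  B8 = {s8, t7}
  B9 = {s10, t9}
  B10 = {s11, t10}
s0 ∈ B0, t0 ∈ B0 → same block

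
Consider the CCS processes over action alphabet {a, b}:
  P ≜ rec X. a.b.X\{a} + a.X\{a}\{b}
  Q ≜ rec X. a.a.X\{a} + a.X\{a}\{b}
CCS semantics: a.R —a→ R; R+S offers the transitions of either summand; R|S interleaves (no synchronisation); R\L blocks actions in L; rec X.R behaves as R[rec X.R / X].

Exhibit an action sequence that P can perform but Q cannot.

LTS(P): 4 reachable states
  u0 = rec X. a.b.X\{a} + a.X\{a}\{b} has moves --a--▸ u1, --a--▸ u2
  u1 = (rec X. a.b.X\{a} + a.X\{a}\{b})\{a}\{b} has moves (no moves)
  u2 = b.(rec X. a.b.X\{a} + a.X\{a}\{b})\{a} has moves --b--▸ u3
  u3 = (rec X. a.b.X\{a} + a.X\{a}\{b})\{a} has moves (no moves)
LTS(Q): 4 reachable states
  v0 = rec X. a.a.X\{a} + a.X\{a}\{b} has moves --a--▸ v1, --a--▸ v2
  v1 = (rec X. a.a.X\{a} + a.X\{a}\{b})\{a}\{b} has moves (no moves)
  v2 = a.(rec X. a.a.X\{a} + a.X\{a}\{b})\{a} has moves --a--▸ v3
  v3 = (rec X. a.a.X\{a} + a.X\{a}\{b})\{a} has moves (no moves)
Trace ⟨ab⟩ through P, begin at {u0}:
  step 1 (a): {u1, u2}
  step 2 (b): {u3}
  P completes σ.
Trace ⟨ab⟩ through Q, begin at {v0}:
  step 1 (a): {v1, v2}
  step 2 (b): no successor for Q

ab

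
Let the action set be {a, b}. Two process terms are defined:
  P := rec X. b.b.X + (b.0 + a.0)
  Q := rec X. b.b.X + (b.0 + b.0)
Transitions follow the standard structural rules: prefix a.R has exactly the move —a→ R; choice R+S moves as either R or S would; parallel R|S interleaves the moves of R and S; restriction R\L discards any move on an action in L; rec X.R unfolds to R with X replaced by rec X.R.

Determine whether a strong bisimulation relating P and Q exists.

P's transition system — 3 states:
  s0 = rec X. b.b.X + (b.0 + a.0) has moves ··a··> s1, ··b··> s1, ··b··> s2
  s1 = 0 has moves stopped
  s2 = b.(rec X. b.b.X + (b.0 + a.0)) has moves ··b··> s0
Q's transition system — 3 states:
  t0 = rec X. b.b.X + (b.0 + b.0) has moves ··b··> t1, ··b··> t2
  t1 = 0 has moves stopped
  t2 = b.(rec X. b.b.X + (b.0 + b.0)) has moves ··b··> t0
Partition-refinement fixed point:
  B0 = {s0}
  B1 = {s1, t1}
  B2 = {s2}
  B3 = {t0}
  B4 = {t2}
s0 ∈ B0, t0 ∈ B3 → different blocks

not bisimilar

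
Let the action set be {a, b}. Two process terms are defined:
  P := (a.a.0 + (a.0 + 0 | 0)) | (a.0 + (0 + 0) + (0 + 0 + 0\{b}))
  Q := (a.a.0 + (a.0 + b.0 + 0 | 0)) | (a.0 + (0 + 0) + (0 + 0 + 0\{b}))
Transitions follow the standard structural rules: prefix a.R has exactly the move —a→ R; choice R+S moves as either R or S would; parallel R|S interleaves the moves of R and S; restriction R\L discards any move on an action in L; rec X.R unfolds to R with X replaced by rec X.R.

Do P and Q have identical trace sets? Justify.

traces(P) ≠ traces(Q) — witness ⟨b⟩

LTS(P): 6 reachable states
  m0 = (a.a.0 + (a.0 + 0 | 0)) | (a.0 + (0 + 0) + (0 + 0 + 0\{b})) → -a-> m1, -a-> m2, -a-> m3
  m1 = (a.a.0 + (a.0 + 0 | 0)) | 0 → -a-> m4, -a-> m5
  m2 = 0 | (a.0 + (0 + 0) + (0 + 0 + 0\{b})) → -a-> m4
  m3 = a.0 | (a.0 + (0 + 0) + (0 + 0 + 0\{b})) → -a-> m2, -a-> m5
  m4 = 0 | 0 → ∅
  m5 = a.0 | 0 → -a-> m4
LTS(Q): 6 reachable states
  n0 = (a.a.0 + (a.0 + b.0 + 0 | 0)) | (a.0 + (0 + 0) + (0 + 0 + 0\{b})) → -a-> n1, -a-> n2, -a-> n3, -b-> n2
  n1 = (a.a.0 + (a.0 + b.0 + 0 | 0)) | 0 → -a-> n4, -a-> n5, -b-> n4
  n2 = 0 | (a.0 + (0 + 0) + (0 + 0 + 0\{b})) → -a-> n4
  n3 = a.0 | (a.0 + (0 + 0) + (0 + 0 + 0\{b})) → -a-> n2, -a-> n5
  n4 = 0 | 0 → ∅
  n5 = a.0 | 0 → -a-> n4
Executing b from Q (initial set {n0}):
  [1] b ⇒ {n2}
  Q completes σ.
Executing b from P (initial set {m0}):
  [1] b ⇒ no successor for P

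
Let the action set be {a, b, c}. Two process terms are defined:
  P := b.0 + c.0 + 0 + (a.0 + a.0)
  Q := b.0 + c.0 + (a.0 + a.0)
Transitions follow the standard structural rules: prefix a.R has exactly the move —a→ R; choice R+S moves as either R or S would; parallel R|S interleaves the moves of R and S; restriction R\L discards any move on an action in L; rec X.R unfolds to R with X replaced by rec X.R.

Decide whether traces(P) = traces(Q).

P's transition system — 2 states:
  u0 = b.0 + c.0 + 0 + (a.0 + a.0) has moves --a--▸ u1, --b--▸ u1, --c--▸ u1
  u1 = 0 has moves ·
Q's transition system — 2 states:
  v0 = b.0 + c.0 + (a.0 + a.0) has moves --a--▸ v1, --b--▸ v1, --c--▸ v1
  v1 = 0 has moves ·
Bisimilarity quotient blocks:
  B0 = {u0, v0}
  B1 = {u1, v1}
u0 ∈ B0, v0 ∈ B0 → same block
Bisimilar ⇒ trace-equivalent.

trace-equivalent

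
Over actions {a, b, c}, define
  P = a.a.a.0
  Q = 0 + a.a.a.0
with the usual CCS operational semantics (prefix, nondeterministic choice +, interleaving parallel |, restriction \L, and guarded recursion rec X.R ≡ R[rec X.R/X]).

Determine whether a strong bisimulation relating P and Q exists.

LTS(P): 4 reachable states
  u0 = a.a.a.0 has moves =a=> u1
  u1 = a.a.0 has moves =a=> u2
  u2 = a.0 has moves =a=> u3
  u3 = 0 has moves deadlocked
LTS(Q): 4 reachable states
  v0 = 0 + a.a.a.0 has moves =a=> v1
  v1 = a.a.0 has moves =a=> v2
  v2 = a.0 has moves =a=> v3
  v3 = 0 has moves deadlocked
Coarsest stable partition (strong bisimilarity classes):
  B0 = {u0, v0}
  B1 = {u1, v1}
  B2 = {u2, v2}
  B3 = {u3, v3}
u0 ∈ B0, v0 ∈ B0 → same block

YES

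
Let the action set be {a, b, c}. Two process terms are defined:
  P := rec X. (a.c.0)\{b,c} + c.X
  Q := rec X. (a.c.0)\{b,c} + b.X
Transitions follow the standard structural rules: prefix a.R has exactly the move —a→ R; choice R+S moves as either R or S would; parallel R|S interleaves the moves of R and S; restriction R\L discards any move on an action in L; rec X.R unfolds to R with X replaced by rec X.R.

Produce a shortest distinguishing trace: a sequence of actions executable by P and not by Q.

Reachable graph of P (2 states):
  m0 = rec X. (a.c.0)\{b,c} + c.X :: ··a··> m1, ··c··> m0
  m1 = (c.0)\{b,c} :: ·
Reachable graph of Q (2 states):
  n0 = rec X. (a.c.0)\{b,c} + b.X :: ··a··> n1, ··b··> n0
  n1 = (c.0)\{b,c} :: ·
Trace ⟨c⟩ through P, begin at {m0}:
  step 1 (c): {m0}
  P completes σ.
Trace ⟨c⟩ through Q, begin at {n0}:
  step 1 (c): no successor for Q

c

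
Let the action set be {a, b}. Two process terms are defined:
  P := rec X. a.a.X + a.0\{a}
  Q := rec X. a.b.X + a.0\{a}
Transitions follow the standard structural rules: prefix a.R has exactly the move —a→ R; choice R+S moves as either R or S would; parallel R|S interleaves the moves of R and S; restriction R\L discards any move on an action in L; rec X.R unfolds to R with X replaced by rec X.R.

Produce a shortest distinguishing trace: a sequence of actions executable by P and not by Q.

aa

LTS(P): 3 reachable states
  p0 = rec X. a.a.X + a.0\{a} :: ··a··> p1, ··a··> p2
  p1 = 0\{a} :: stopped
  p2 = a.(rec X. a.a.X + a.0\{a}) :: ··a··> p0
LTS(Q): 3 reachable states
  q0 = rec X. a.b.X + a.0\{a} :: ··a··> q1, ··a··> q2
  q1 = 0\{a} :: stopped
  q2 = b.(rec X. a.b.X + a.0\{a}) :: ··b··> q0
Executing aa from P (initial set {p0}):
  after a @ step 1: {p1, p2}
  after a @ step 2: {p0}
  P completes σ.
Executing aa from Q (initial set {q0}):
  after a @ step 1: {q1, q2}
  after a @ step 2: ∅ (Q stuck)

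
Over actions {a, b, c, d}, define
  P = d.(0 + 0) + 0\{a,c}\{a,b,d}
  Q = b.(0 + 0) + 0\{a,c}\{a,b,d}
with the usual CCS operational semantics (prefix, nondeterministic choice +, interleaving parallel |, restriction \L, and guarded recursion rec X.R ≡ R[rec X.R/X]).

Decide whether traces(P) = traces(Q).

trace-distinct — witness ⟨d⟩

P's transition system — 2 states:
  m0 = d.(0 + 0) + 0\{a,c}\{a,b,d} ⊢ --d--▸ m1
  m1 = 0 + 0 ⊢ ∅
Q's transition system — 2 states:
  n0 = b.(0 + 0) + 0\{a,c}\{a,b,d} ⊢ --b--▸ n1
  n1 = 0 + 0 ⊢ ∅
Executing d from P (initial set {m0}):
  step 1 (d): {m1}
  — P admits the full trace.
Executing d from Q (initial set {n0}):
  step 1 (d): ∅  — Q cannot continue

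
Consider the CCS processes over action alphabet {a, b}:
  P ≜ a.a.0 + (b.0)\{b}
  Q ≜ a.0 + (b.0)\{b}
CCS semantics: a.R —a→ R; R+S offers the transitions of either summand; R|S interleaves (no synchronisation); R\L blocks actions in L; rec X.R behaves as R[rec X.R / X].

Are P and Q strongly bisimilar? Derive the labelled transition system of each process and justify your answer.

P ≁ Q

Reachable graph of P (3 states):
  p0 = a.a.0 + (b.0)\{b} :: =a=> p1
  p1 = a.0 :: =a=> p2
  p2 = 0 :: stopped
Reachable graph of Q (2 states):
  q0 = a.0 + (b.0)\{b} :: =a=> q1
  q1 = 0 :: stopped
Partition-refinement fixed point:
  B0 = {p0}
  B1 = {p1, q0}
  B2 = {p2, q1}
p0 ∈ B0, q0 ∈ B1 → different blocks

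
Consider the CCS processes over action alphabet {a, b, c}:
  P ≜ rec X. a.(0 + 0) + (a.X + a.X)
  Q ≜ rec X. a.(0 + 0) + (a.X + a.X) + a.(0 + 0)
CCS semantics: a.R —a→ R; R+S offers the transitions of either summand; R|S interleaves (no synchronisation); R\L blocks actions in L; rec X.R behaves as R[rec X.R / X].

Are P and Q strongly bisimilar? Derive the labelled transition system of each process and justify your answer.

LTS(P): 2 reachable states
  u0 = rec X. a.(0 + 0) + (a.X + a.X) has moves —a→ u0, —a→ u1
  u1 = 0 + 0 has moves deadlocked
LTS(Q): 2 reachable states
  v0 = rec X. a.(0 + 0) + (a.X + a.X) + a.(0 + 0) has moves —a→ v0, —a→ v1
  v1 = 0 + 0 has moves deadlocked
Bisimilarity quotient blocks:
  B0 = {u0, v0}
  B1 = {u1, v1}
u0 ∈ B0, v0 ∈ B0 → same block

bisimilar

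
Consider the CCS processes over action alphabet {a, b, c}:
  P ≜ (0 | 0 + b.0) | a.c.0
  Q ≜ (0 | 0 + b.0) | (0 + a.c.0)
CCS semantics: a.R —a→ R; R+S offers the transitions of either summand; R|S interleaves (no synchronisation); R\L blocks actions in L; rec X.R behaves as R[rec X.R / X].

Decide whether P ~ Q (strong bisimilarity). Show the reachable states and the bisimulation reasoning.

P's transition system — 6 states:
  m0 = (0 | 0 + b.0) | a.c.0 | -a-> m1, -b-> m2
  m1 = (0 | 0 + b.0) | c.0 | -b-> m3, -c-> m4
  m2 = 0 | a.c.0 | -a-> m3
  m3 = 0 | c.0 | -c-> m5
  m4 = (0 | 0 + b.0) | 0 | -b-> m5
  m5 = 0 | 0 | ∅
Q's transition system — 6 states:
  n0 = (0 | 0 + b.0) | (0 + a.c.0) | -a-> n1, -b-> n2
  n1 = (0 | 0 + b.0) | c.0 | -b-> n3, -c-> n4
  n2 = 0 | (0 + a.c.0) | -a-> n3
  n3 = 0 | c.0 | -c-> n5
  n4 = (0 | 0 + b.0) | 0 | -b-> n5
  n5 = 0 | 0 | ∅
Partition-refinement fixed point:
  B0 = {m0, n0}
  B1 = {m2, n2}
  B2 = {m3, n3}
  B3 = {m5, n5}
  B4 = {m1, n1}
  B5 = {m4, n4}
m0 ∈ B0, n0 ∈ B0 → same block

YES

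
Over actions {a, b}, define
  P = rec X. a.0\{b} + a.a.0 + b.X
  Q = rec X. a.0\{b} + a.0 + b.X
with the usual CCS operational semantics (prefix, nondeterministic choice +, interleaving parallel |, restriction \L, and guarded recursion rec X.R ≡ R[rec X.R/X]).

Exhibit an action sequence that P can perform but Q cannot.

aa

Reachable graph of P (4 states):
  p0 = rec X. a.0\{b} + a.a.0 + b.X | --a--▸ p1, --a--▸ p2, --b--▸ p0
  p1 = 0\{b} | stopped
  p2 = a.0 | --a--▸ p3
  p3 = 0 | stopped
Reachable graph of Q (3 states):
  q0 = rec X. a.0\{b} + a.0 + b.X | --a--▸ q1, --a--▸ q2, --b--▸ q0
  q1 = 0 | stopped
  q2 = 0\{b} | stopped
Executing aa from P (initial set {p0}):
  step 1 (a): {p1, p2}
  step 2 (a): {p3}
  — P admits the full trace.
Executing aa from Q (initial set {q0}):
  step 1 (a): {q1, q2}
  step 2 (a): ∅ (Q stuck)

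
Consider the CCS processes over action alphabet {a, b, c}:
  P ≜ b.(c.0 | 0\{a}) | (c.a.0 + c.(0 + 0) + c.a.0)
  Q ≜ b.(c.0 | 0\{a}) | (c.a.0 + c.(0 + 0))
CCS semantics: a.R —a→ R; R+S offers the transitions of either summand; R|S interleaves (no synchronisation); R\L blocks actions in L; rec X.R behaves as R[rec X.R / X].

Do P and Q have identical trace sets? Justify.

LTS(P): 12 reachable states
  u0 = b.(c.0 | 0\{a}) | (c.a.0 + c.(0 + 0) + c.a.0) | =b=> u1, =c=> u2, =c=> u3
  u1 = c.0 | 0\{a} | (c.a.0 + c.(0 + 0) + c.a.0) | =c=> u4, =c=> u5, =c=> u6
  u2 = b.(c.0 | 0\{a}) | (0 + 0) | =b=> u5
  u3 = b.(c.0 | 0\{a}) | a.0 | =a=> u7, =b=> u6
  u4 = 0 | 0\{a} | (c.a.0 + c.(0 + 0) + c.a.0) | =c=> u8, =c=> u9
  u5 = c.0 | 0\{a} | (0 + 0) | =c=> u8
  u6 = c.0 | 0\{a} | a.0 | =a=> u10, =c=> u9
  u7 = b.(c.0 | 0\{a}) | 0 | =b=> u10
  u8 = 0 | 0\{a} | (0 + 0) | stopped
  u9 = 0 | 0\{a} | a.0 | =a=> u11
  u10 = c.0 | 0\{a} | 0 | =c=> u11
  u11 = 0 | 0\{a} | 0 | stopped
LTS(Q): 12 reachable states
  v0 = b.(c.0 | 0\{a}) | (c.a.0 + c.(0 + 0)) | =b=> v1, =c=> v2, =c=> v3
  v1 = c.0 | 0\{a} | (c.a.0 + c.(0 + 0)) | =c=> v4, =c=> v5, =c=> v6
  v2 = b.(c.0 | 0\{a}) | (0 + 0) | =b=> v5
  v3 = b.(c.0 | 0\{a}) | a.0 | =a=> v7, =b=> v6
  v4 = 0 | 0\{a} | (c.a.0 + c.(0 + 0)) | =c=> v8, =c=> v9
  v5 = c.0 | 0\{a} | (0 + 0) | =c=> v8
  v6 = c.0 | 0\{a} | a.0 | =a=> v10, =c=> v9
  v7 = b.(c.0 | 0\{a}) | 0 | =b=> v10
  v8 = 0 | 0\{a} | (0 + 0) | stopped
  v9 = 0 | 0\{a} | a.0 | =a=> v11
  v10 = c.0 | 0\{a} | 0 | =c=> v11
  v11 = 0 | 0\{a} | 0 | stopped
Partition-refinement fixed point:
  B0 = {u0, v0}
  B1 = {u1, v1}
  B2 = {u6, v6}
  B3 = {u9, v9}
  B4 = {u11, u8, v11, v8}
  B5 = {u10, u5, v10, v5}
  B6 = {u4, v4}
  B7 = {u2, u7, v2, v7}
  B8 = {u3, v3}
u0 ∈ B0, v0 ∈ B0 → same block
Bisimilar ⇒ trace-equivalent.

trace-equivalent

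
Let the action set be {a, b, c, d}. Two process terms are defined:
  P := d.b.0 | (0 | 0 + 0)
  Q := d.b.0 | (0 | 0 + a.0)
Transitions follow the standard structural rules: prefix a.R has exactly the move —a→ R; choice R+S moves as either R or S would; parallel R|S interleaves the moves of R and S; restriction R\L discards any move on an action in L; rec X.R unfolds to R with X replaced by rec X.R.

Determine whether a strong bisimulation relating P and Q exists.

LTS(P): 3 reachable states
  u0 = d.b.0 | (0 | 0 + 0) has moves —d→ u1
  u1 = b.0 | (0 | 0 + 0) has moves —b→ u2
  u2 = 0 | (0 | 0 + 0) has moves deadlocked
LTS(Q): 6 reachable states
  v0 = d.b.0 | (0 | 0 + a.0) has moves —a→ v1, —d→ v2
  v1 = d.b.0 | 0 has moves —d→ v3
  v2 = b.0 | (0 | 0 + a.0) has moves —a→ v3, —b→ v4
  v3 = b.0 | 0 has moves —b→ v5
  v4 = 0 | (0 | 0 + a.0) has moves —a→ v5
  v5 = 0 | 0 has moves deadlocked
Coarsest stable partition (strong bisimilarity classes):
  B0 = {u0, v1}
  B1 = {u1, v3}
  B2 = {u2, v5}
  B3 = {v0}
  B4 = {v2}
  B5 = {v4}
u0 ∈ B0, v0 ∈ B3 → different blocks

P ≁ Q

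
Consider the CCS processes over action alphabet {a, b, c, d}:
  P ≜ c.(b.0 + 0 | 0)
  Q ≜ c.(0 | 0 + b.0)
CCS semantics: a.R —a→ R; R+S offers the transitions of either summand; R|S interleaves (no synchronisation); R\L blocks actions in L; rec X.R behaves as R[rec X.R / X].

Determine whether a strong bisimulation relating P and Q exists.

Reachable graph of P (3 states):
  s0 = c.(b.0 + 0 | 0) has moves -c-> s1
  s1 = b.0 + 0 | 0 has moves -b-> s2
  s2 = 0 has moves (no moves)
Reachable graph of Q (3 states):
  t0 = c.(0 | 0 + b.0) has moves -c-> t1
  t1 = 0 | 0 + b.0 has moves -b-> t2
  t2 = 0 has moves (no moves)
Bisimilarity quotient blocks:
  B0 = {s0, t0}
  B1 = {s1, t1}
  B2 = {s2, t2}
s0 ∈ B0, t0 ∈ B0 → same block

P ~ Q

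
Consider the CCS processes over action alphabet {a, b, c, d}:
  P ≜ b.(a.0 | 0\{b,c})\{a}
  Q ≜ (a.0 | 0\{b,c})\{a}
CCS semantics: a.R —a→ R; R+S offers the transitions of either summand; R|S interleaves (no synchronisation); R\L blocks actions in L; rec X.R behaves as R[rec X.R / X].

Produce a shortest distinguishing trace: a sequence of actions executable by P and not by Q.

b

LTS(P): 2 reachable states
  p0 = b.(a.0 | 0\{b,c})\{a} has moves —b→ p1
  p1 = (a.0 | 0\{b,c})\{a} has moves stopped
LTS(Q): 1 reachable states
  q0 = (a.0 | 0\{b,c})\{a} has moves stopped
Executing b from P (initial set {p0}):
  step 1 (b): {p1}
  — P admits the full trace.
Executing b from Q (initial set {q0}):
  step 1 (b): ∅ (Q stuck)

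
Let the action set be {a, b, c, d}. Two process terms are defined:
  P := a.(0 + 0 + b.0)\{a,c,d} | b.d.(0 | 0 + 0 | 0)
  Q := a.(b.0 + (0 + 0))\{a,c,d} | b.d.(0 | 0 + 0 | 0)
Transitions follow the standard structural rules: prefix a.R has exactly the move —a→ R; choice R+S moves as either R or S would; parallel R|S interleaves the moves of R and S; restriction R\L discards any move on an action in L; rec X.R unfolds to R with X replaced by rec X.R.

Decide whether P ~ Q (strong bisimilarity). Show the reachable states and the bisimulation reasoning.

bisimilar

Reachable graph of P (9 states):
  s0 = a.(0 + 0 + b.0)\{a,c,d} | b.d.(0 | 0 + 0 | 0) has moves =a=> s1, =b=> s2
  s1 = (0 + 0 + b.0)\{a,c,d} | b.d.(0 | 0 + 0 | 0) has moves =b=> s3, =b=> s4
  s2 = a.(0 + 0 + b.0)\{a,c,d} | d.(0 | 0 + 0 | 0) has moves =a=> s3, =d=> s5
  s3 = (0 + 0 + b.0)\{a,c,d} | d.(0 | 0 + 0 | 0) has moves =b=> s6, =d=> s7
  s4 = 0\{a,c,d} | b.d.(0 | 0 + 0 | 0) has moves =b=> s6
  s5 = a.(0 + 0 + b.0)\{a,c,d} | (0 | 0 + 0 | 0) has moves =a=> s7
  s6 = 0\{a,c,d} | d.(0 | 0 + 0 | 0) has moves =d=> s8
  s7 = (0 + 0 + b.0)\{a,c,d} | (0 | 0 + 0 | 0) has moves =b=> s8
  s8 = 0\{a,c,d} | (0 | 0 + 0 | 0) has moves (no moves)
Reachable graph of Q (9 states):
  t0 = a.(b.0 + (0 + 0))\{a,c,d} | b.d.(0 | 0 + 0 | 0) has moves =a=> t1, =b=> t2
  t1 = (b.0 + (0 + 0))\{a,c,d} | b.d.(0 | 0 + 0 | 0) has moves =b=> t3, =b=> t4
  t2 = a.(b.0 + (0 + 0))\{a,c,d} | d.(0 | 0 + 0 | 0) has moves =a=> t3, =d=> t5
  t3 = (b.0 + (0 + 0))\{a,c,d} | d.(0 | 0 + 0 | 0) has moves =b=> t6, =d=> t7
  t4 = 0\{a,c,d} | b.d.(0 | 0 + 0 | 0) has moves =b=> t6
  t5 = a.(b.0 + (0 + 0))\{a,c,d} | (0 | 0 + 0 | 0) has moves =a=> t7
  t6 = 0\{a,c,d} | d.(0 | 0 + 0 | 0) has moves =d=> t8
  t7 = (b.0 + (0 + 0))\{a,c,d} | (0 | 0 + 0 | 0) has moves =b=> t8
  t8 = 0\{a,c,d} | (0 | 0 + 0 | 0) has moves (no moves)
Coarsest stable partition (strong bisimilarity classes):
  B0 = {s0, t0}
  B1 = {s2, t2}
  B2 = {s3, t3}
  B3 = {s6, t6}
  B4 = {s8, t8}
  B5 = {s7, t7}
  B6 = {s5, t5}
  B7 = {s1, t1}
  B8 = {s4, t4}
s0 ∈ B0, t0 ∈ B0 → same block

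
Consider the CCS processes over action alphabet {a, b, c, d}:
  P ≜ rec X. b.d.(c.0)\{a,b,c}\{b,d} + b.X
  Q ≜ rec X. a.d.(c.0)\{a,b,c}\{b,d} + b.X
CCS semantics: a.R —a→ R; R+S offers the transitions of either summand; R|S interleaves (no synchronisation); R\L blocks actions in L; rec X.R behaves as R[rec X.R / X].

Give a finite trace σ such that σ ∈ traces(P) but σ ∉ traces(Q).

bd

LTS(P): 3 reachable states
  u0 = rec X. b.d.(c.0)\{a,b,c}\{b,d} + b.X :: ··b··> u0, ··b··> u1
  u1 = d.(c.0)\{a,b,c}\{b,d} :: ··d··> u2
  u2 = (c.0)\{a,b,c}\{b,d} :: deadlocked
LTS(Q): 3 reachable states
  v0 = rec X. a.d.(c.0)\{a,b,c}\{b,d} + b.X :: ··a··> v1, ··b··> v0
  v1 = d.(c.0)\{a,b,c}\{b,d} :: ··d··> v2
  v2 = (c.0)\{a,b,c}\{b,d} :: deadlocked
Run σ = ⟨bd⟩ on P: start {u0}
  step 1 (b): {u0, u1}
  step 2 (d): {u2}
  — P admits the full trace.
Run σ = ⟨bd⟩ on Q: start {v0}
  step 1 (b): {v0}
  step 2 (d): no successor for Q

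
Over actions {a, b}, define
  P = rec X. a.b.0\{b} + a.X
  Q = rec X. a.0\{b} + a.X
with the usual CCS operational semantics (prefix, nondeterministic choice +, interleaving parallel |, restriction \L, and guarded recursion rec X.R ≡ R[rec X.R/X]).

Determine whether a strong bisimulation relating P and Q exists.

LTS(P): 3 reachable states
  p0 = rec X. a.b.0\{b} + a.X has moves -a-> p0, -a-> p1
  p1 = b.0\{b} has moves -b-> p2
  p2 = 0\{b} has moves stopped
LTS(Q): 2 reachable states
  q0 = rec X. a.0\{b} + a.X has moves -a-> q0, -a-> q1
  q1 = 0\{b} has moves stopped
Partition-refinement fixed point:
  B0 = {p0}
  B1 = {p1}
  B2 = {p2, q1}
  B3 = {q0}
p0 ∈ B0, q0 ∈ B3 → different blocks

not bisimilar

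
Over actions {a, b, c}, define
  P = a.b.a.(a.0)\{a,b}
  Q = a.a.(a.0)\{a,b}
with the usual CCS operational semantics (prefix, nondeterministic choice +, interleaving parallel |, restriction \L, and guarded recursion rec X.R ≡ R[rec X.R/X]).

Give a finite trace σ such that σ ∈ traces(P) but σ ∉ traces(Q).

ab

P's transition system — 4 states:
  m0 = a.b.a.(a.0)\{a,b} :: -a-> m1
  m1 = b.a.(a.0)\{a,b} :: -b-> m2
  m2 = a.(a.0)\{a,b} :: -a-> m3
  m3 = (a.0)\{a,b} :: deadlocked
Q's transition system — 3 states:
  n0 = a.a.(a.0)\{a,b} :: -a-> n1
  n1 = a.(a.0)\{a,b} :: -a-> n2
  n2 = (a.0)\{a,b} :: deadlocked
Trace ⟨ab⟩ through P, begin at {m0}:
  after a @ step 1: {m1}
  after b @ step 2: {m2}
  — P admits the full trace.
Trace ⟨ab⟩ through Q, begin at {n0}:
  after a @ step 1: {n1}
  after b @ step 2: ∅ (Q stuck)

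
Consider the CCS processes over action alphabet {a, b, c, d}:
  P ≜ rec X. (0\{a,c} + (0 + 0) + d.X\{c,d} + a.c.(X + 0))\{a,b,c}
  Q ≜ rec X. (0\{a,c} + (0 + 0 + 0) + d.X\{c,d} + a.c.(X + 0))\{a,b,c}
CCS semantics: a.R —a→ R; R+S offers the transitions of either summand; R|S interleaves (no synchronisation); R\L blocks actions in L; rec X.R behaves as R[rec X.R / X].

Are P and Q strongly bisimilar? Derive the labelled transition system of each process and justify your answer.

bisimilar

Reachable graph of P (2 states):
  p0 = rec X. (0\{a,c} + (0 + 0) + d.X\{c,d} + a.c.(X + 0))\{a,b,c} :: -d-> p1
  p1 = (rec X. (0\{a,c} + (0 + 0) + d.X\{c,d} + a.c.(X + 0))\{a,b,c})\{c,d}\{a,b,c} :: (no moves)
Reachable graph of Q (2 states):
  q0 = rec X. (0\{a,c} + (0 + 0 + 0) + d.X\{c,d} + a.c.(X + 0))\{a,b,c} :: -d-> q1
  q1 = (rec X. (0\{a,c} + (0 + 0 + 0) + d.X\{c,d} + a.c.(X + 0))\{a,b,c})\{c,d}\{a,b,c} :: (no moves)
Bisimilarity quotient blocks:
  B0 = {p0, q0}
  B1 = {p1, q1}
p0 ∈ B0, q0 ∈ B0 → same block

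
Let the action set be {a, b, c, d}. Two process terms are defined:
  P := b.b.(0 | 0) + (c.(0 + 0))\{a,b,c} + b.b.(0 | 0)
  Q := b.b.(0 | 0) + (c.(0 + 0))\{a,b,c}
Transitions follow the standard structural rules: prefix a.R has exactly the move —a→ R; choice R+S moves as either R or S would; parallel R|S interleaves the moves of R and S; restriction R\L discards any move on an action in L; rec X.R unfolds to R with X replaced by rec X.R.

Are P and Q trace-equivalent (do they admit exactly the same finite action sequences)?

P's transition system — 3 states:
  s0 = b.b.(0 | 0) + (c.(0 + 0))\{a,b,c} + b.b.(0 | 0) has moves —b→ s1
  s1 = b.(0 | 0) has moves —b→ s2
  s2 = 0 | 0 has moves (no moves)
Q's transition system — 3 states:
  t0 = b.b.(0 | 0) + (c.(0 + 0))\{a,b,c} has moves —b→ t1
  t1 = b.(0 | 0) has moves —b→ t2
  t2 = 0 | 0 has moves (no moves)
Coarsest stable partition (strong bisimilarity classes):
  B0 = {s0, t0}
  B1 = {s1, t1}
  B2 = {s2, t2}
s0 ∈ B0, t0 ∈ B0 → same block
Bisimilar ⇒ trace-equivalent.

YES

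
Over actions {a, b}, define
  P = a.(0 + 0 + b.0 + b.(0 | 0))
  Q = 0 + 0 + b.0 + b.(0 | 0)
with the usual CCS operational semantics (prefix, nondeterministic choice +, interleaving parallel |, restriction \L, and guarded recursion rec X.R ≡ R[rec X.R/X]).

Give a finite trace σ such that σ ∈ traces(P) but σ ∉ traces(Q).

LTS(P): 4 reachable states
  m0 = a.(0 + 0 + b.0 + b.(0 | 0)) → =a=> m1
  m1 = 0 + 0 + b.0 + b.(0 | 0) → =b=> m2, =b=> m3
  m2 = 0 → deadlocked
  m3 = 0 | 0 → deadlocked
LTS(Q): 3 reachable states
  n0 = 0 + 0 + b.0 + b.(0 | 0) → =b=> n1, =b=> n2
  n1 = 0 → deadlocked
  n2 = 0 | 0 → deadlocked
Trace ⟨a⟩ through P, begin at {m0}:
  step 1 (a): {m1}
  ✓ P
Trace ⟨a⟩ through Q, begin at {n0}:
  step 1 (a): no successor for Q

a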